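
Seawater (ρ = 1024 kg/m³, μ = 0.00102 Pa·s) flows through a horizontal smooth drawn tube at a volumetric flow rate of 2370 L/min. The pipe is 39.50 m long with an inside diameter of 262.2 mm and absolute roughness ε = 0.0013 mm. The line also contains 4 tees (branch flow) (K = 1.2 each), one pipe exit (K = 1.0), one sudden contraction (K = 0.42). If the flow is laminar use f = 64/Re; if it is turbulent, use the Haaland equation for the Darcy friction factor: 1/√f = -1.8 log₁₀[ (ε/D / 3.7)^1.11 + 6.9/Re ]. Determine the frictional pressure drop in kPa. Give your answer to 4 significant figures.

ΔP ≈ 2.350 kPa

Q = 2370 L/min = 2370/60000 = 0.0395 m³/s.
Cross-sectional area A = πD²/4 = π(0.2622)²/4 = 0.054 m²; mean velocity V = Q/A = 0.0395/0.054 = 0.7315 m/s.
Reynolds number Re = ρVD/μ = 1024 · 0.7315 · 0.2622 / 0.00102 = 1.926e+05.
Re > 4000 → turbulent. Relative roughness ε/D = 1.3e-06/0.2622 = 4.96e-06. Haaland: 1/√f = -1.8 log₁₀[(4.96e-06/3.7)^1.11 + 6.9/1.926e+05] = -1.8 log₁₀[3.03e-07 + 3.58e-05] = 7.996, so f = 0.01564.
Total minor-loss coefficient ΣK = 4·1.2 + 1·1 + 1·0.42 = 6.22.
ΔP = [f·L/D + ΣK]·(ρV²/2) = [0.01564·39.5/0.2622 + 6.22]·(1024·0.7315²/2) = [2.356 + 6.22]·274 = 2350 Pa.
ΔP = 2350 Pa = 2.350 kPa.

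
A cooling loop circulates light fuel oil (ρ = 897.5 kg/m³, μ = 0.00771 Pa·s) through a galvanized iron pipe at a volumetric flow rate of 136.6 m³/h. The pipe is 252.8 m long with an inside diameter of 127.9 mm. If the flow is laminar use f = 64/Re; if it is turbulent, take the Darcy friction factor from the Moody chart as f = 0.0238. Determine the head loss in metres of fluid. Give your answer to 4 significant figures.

Q = 136.6 m³/h = 136.6/3600 = 0.03794 m³/s.
Cross-sectional area A = πD²/4 = π(0.1279)²/4 = 0.01285 m²; mean velocity V = Q/A = 0.03794/0.01285 = 2.953 m/s.
Reynolds number Re = ρVD/μ = 897.5 · 2.953 · 0.1279 / 0.00771 = 4.397e+04.
Re > 4000 → turbulent; use the Moody-chart value f = 0.0238.
Darcy-Weisbach: ΔP = f(L/D)(ρV²/2) = 0.0238·(252.8/0.1279)·(897.5·2.953²/2) = 0.0238·1977·3914 = 1.841e+05 Pa.
Head loss h_f = ΔP/(ρg) = 1.841e+05/(897.5·9.81) = 20.91 m.

h_f ≈ 20.91 m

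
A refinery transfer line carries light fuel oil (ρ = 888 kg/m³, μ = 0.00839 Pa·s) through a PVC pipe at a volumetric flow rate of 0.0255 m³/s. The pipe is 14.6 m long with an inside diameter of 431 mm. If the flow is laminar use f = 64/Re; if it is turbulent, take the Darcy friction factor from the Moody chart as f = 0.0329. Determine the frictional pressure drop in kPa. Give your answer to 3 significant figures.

ΔP ≈ 0.0151 kPa

Cross-sectional area A = πD²/4 = π(0.431)²/4 = 0.1459 m²; mean velocity V = Q/A = 0.0255/0.1459 = 0.1748 m/s.
Reynolds number Re = ρVD/μ = 888 · 0.1748 · 0.431 / 0.00839 = 7973.
Re > 4000 → turbulent; use the Moody-chart value f = 0.0329.
Darcy-Weisbach: ΔP = f(L/D)(ρV²/2) = 0.0329·(14.6/0.431)·(888·0.1748²/2) = 0.0329·33.87·13.56 = 15.12 Pa.
ΔP = 15.12 Pa = 0.0151 kPa.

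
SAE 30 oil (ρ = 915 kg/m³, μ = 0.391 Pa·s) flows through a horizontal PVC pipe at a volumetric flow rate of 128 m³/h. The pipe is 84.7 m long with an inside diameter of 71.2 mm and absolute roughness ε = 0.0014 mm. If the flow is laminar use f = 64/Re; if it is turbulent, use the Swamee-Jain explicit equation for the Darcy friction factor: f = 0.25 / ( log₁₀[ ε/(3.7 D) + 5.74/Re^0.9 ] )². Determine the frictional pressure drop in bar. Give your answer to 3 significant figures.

Q = 128 m³/h = 128/3600 = 0.03556 m³/s.
Cross-sectional area A = πD²/4 = π(0.0712)²/4 = 0.003982 m²; mean velocity V = Q/A = 0.03556/0.003982 = 8.93 m/s.
Reynolds number Re = ρVD/μ = 915 · 8.93 · 0.0712 / 0.391 = 1488.
Re < 2300 → laminar flow, so f = 64/Re = 64/1488 = 0.04301 (the turbulent correlation is not needed).
Darcy-Weisbach: ΔP = f(L/D)(ρV²/2) = 0.04301·(84.7/0.0712)·(915·8.93²/2) = 0.04301·1190·3.648e+04 = 1.867e+06 Pa.
ΔP = 1.867e+06 Pa = 18.7 bar.

ΔP ≈ 18.7 bar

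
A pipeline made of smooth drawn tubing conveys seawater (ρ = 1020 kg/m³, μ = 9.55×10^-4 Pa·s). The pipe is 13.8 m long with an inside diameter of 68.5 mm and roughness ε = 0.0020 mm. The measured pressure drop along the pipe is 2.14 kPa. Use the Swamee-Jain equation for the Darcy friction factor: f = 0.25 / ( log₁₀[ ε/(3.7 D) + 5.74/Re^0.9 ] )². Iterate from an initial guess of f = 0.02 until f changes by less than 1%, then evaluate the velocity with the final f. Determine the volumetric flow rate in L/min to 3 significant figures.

Rearranging Darcy-Weisbach: V = √(2·ΔP·D/(f·L·ρ)). With ε/D = 2e-06/0.0685 = 2.92e-05, iterate starting from f = 0.02:
  f = 0.02 → V = √(2·2140·0.0685/(0.02·13.8·1020)) = 1.02 m/s; Re = ρVD/μ = 7.466e+04; f → 0.01916
  f = 0.01916 → V = 1.043 m/s; Re = 7.629e+04; f → 0.01907
Converged (Δf/f < 1%). With the final f = 0.01907: V = √(2·2140·0.0685/(0.01907·13.8·1020)) = 1.045 m/s.
Q = V·A = 1.045·(π/4·0.0685²) = 0.003851 m³/s = 231 L/min.

Q ≈ 231 L/min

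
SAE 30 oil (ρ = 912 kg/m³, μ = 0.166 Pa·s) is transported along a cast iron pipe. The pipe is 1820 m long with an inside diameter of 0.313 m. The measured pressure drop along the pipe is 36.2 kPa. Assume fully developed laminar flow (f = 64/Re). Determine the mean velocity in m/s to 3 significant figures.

V ≈ 0.367 m/s

For laminar flow, f = 64/Re with Re = ρVD/μ, so Darcy-Weisbach reduces to ΔP = 32μLV/D². Solving for V: V = ΔP·D²/(32μL) = 3.62e+04·(0.313)²/(32·0.166·1820) = 0.3668 m/s.
Check: Re = ρVD/μ = 912·0.3668·0.313/0.166 = 630.8 < 2300, so the laminar assumption holds.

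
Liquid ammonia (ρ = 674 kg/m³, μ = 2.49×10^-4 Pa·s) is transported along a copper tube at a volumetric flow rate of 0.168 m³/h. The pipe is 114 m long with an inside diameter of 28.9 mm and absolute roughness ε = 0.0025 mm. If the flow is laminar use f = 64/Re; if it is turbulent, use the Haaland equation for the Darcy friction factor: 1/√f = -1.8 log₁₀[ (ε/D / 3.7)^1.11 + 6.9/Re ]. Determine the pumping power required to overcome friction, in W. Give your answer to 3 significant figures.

Q = 0.168 m³/h = 0.168/3600 = 4.667e-05 m³/s.
Cross-sectional area A = πD²/4 = π(0.0289)²/4 = 0.000656 m²; mean velocity V = Q/A = 4.667e-05/0.000656 = 0.07114 m/s.
Reynolds number Re = ρVD/μ = 674 · 0.07114 · 0.0289 / 0.000249 = 5565.
Re > 4000 → turbulent. Relative roughness ε/D = 2.5e-06/0.0289 = 8.65e-05. Haaland: 1/√f = -1.8 log₁₀[(8.65e-05/3.7)^1.11 + 6.9/5565] = -1.8 log₁₀[7.23e-06 + 0.00124] = 5.227, so f = 0.0366.
Darcy-Weisbach: ΔP = f(L/D)(ρV²/2) = 0.0366·(114/0.0289)·(674·0.07114²/2) = 0.0366·3945·1.706 = 246.2 Pa.
Pumping power P = QΔP = 4.667e-05·246.2 = 0.01149 W = 0.0115 W.

P ≈ 0.0115 W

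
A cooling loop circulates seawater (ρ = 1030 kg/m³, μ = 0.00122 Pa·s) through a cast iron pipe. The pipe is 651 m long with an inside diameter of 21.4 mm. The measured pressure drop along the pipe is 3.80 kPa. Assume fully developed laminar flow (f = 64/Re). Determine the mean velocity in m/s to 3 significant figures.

V ≈ 0.0685 m/s

For laminar flow, f = 64/Re with Re = ρVD/μ, so Darcy-Weisbach reduces to ΔP = 32μLV/D². Solving for V: V = ΔP·D²/(32μL) = 3800·(0.0214)²/(32·0.00122·651) = 0.06847 m/s.
Check: Re = ρVD/μ = 1030·0.06847·0.0214/0.00122 = 1237 < 2300, so the laminar assumption holds.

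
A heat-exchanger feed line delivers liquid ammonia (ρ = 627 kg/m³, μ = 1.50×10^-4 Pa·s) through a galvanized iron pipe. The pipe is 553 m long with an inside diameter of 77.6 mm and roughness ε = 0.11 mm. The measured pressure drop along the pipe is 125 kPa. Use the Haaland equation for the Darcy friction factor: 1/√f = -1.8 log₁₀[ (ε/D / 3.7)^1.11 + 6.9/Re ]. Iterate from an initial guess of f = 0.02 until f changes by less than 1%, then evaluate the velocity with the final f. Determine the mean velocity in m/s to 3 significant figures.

Rearranging Darcy-Weisbach: V = √(2·ΔP·D/(f·L·ρ)). With ε/D = 0.00011/0.0776 = 0.00142, iterate starting from f = 0.02:
  f = 0.02 → V = √(2·1.25e+05·0.0776/(0.02·553·627)) = 1.673 m/s; Re = ρVD/μ = 5.425e+05; f → 0.02184
  f = 0.02184 → V = 1.601 m/s; Re = 5.192e+05; f → 0.02185
Converged (Δf/f < 1%). With the final f = 0.02185: V = √(2·1.25e+05·0.0776/(0.02185·553·627)) = 1.6 m/s.

V ≈ 1.60 m/s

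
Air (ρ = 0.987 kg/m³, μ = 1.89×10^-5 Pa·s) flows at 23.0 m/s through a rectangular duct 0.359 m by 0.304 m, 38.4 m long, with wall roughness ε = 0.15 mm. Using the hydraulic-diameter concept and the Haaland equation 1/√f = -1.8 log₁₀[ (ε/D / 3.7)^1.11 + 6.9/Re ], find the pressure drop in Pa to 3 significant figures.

Hydraulic diameter D_h = 4A/P = 4·(0.359·0.304)/(2·(0.359+0.304)) = 0.4365/1.326 = 0.3292 m.
Re = ρVD_h/μ = 0.987·23·0.3292/1.89e-05 = 3.954e+05.
ε/D_h = 0.00015/0.3292 = 0.000456; Haaland gives 1/√f = -1.8 log₁₀[4.57e-05+1.74e-05] = 7.559, so f = 0.0175.
ΔP = f(L/D_h)(ρV²/2) = 0.0175·38.4/0.3292·261.1 = 533 Pa.

ΔP ≈ 533 Pa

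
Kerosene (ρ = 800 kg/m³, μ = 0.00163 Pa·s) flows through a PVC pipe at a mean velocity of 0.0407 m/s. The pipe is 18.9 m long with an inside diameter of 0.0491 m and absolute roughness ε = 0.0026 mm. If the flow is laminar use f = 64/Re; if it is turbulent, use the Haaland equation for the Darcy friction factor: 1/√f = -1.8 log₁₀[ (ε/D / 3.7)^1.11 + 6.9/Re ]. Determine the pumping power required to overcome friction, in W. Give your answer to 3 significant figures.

Reynolds number Re = ρVD/μ = 800 · 0.0407 · 0.0491 / 0.00163 = 980.8.
Re < 2300 → laminar flow, so f = 64/Re = 64/980.8 = 0.06525 (the turbulent correlation is not needed).
Darcy-Weisbach: ΔP = f(L/D)(ρV²/2) = 0.06525·(18.9/0.0491)·(800·0.0407²/2) = 0.06525·384.9·0.6626 = 16.64 Pa.
Q = V·A = 0.0407·0.001893 = 7.706e-05 m³/s.
Pumping power P = QΔP = 7.706e-05·16.64 = 0.001283 W = 0.00128 W.

P ≈ 0.00128 W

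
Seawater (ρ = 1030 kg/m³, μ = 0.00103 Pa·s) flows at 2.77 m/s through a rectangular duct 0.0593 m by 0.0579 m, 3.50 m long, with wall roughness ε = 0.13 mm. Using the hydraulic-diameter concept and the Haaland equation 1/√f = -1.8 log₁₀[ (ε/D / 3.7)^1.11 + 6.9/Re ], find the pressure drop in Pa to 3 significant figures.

Hydraulic diameter D_h = 4A/P = 4·(0.0593·0.0579)/(2·(0.0593+0.0579)) = 0.01373/0.2344 = 0.05859 m.
Re = ρVD_h/μ = 1030·2.77·0.05859/0.00103 = 1.623e+05.
ε/D_h = 0.00013/0.05859 = 0.00222; Haaland gives 1/√f = -1.8 log₁₀[0.000265+4.25e-05] = 6.321, so f = 0.02502.
ΔP = f(L/D_h)(ρV²/2) = 0.02502·3.5/0.05859·3952 = 5907 Pa.

ΔP ≈ 5910 Pa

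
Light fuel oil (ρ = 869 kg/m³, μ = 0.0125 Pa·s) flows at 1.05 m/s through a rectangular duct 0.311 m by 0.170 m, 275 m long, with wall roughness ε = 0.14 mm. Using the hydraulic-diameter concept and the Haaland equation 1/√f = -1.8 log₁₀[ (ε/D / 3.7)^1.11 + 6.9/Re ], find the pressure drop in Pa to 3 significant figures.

ΔP ≈ 16900 Pa

Hydraulic diameter D_h = 4A/P = 4·(0.311·0.17)/(2·(0.311+0.17)) = 0.2115/0.962 = 0.2198 m.
Re = ρVD_h/μ = 869·1.05·0.2198/0.0125 = 1.605e+04.
ε/D_h = 0.00014/0.2198 = 0.000637; Haaland gives 1/√f = -1.8 log₁₀[6.63e-05+0.00043] = 5.948, so f = 0.02827.
ΔP = f(L/D_h)(ρV²/2) = 0.02827·275/0.2198·479 = 1.694e+04 Pa.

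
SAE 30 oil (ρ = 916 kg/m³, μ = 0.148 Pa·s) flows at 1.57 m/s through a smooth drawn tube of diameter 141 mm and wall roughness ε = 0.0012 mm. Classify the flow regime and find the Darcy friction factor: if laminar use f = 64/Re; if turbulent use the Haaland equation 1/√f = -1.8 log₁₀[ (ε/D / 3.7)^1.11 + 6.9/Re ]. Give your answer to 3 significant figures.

f ≈ 0.0467

Re = ρVD/μ = 916·1.57·0.141/0.148 = 1370.
Re < 2300 → laminar, so f = 64/Re = 0.04671 (roughness is irrelevant in laminar flow).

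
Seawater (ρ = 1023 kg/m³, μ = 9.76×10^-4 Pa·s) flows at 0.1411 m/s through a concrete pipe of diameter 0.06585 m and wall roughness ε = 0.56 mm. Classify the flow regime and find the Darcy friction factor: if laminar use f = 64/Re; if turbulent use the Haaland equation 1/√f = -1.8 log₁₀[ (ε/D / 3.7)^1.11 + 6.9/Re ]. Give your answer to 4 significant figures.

Re = ρVD/μ = 1023·0.1411·0.06585/0.000976 = 9739.
Re > 4000 → turbulent. ε/D = 0.00056/0.06585 = 0.0085; Haaland: 1/√f = -1.8 log₁₀[0.00118 + 0.000709] = 4.904, so f = 0.04159.

f ≈ 0.04159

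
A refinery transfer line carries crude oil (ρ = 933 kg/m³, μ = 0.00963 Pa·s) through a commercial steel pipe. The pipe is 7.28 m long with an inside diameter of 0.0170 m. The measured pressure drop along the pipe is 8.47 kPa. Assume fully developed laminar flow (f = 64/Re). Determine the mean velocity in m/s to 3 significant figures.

V ≈ 1.09 m/s

For laminar flow, f = 64/Re with Re = ρVD/μ, so Darcy-Weisbach reduces to ΔP = 32μLV/D². Solving for V: V = ΔP·D²/(32μL) = 8470·(0.017)²/(32·0.00963·7.28) = 1.091 m/s.
Check: Re = ρVD/μ = 933·1.091·0.017/0.00963 = 1797 < 2300, so the laminar assumption holds.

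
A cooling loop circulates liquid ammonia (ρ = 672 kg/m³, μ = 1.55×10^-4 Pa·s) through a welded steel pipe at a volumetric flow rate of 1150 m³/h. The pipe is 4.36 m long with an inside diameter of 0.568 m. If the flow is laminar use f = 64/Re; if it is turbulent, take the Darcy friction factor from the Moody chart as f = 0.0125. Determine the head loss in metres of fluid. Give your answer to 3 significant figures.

Q = 1150 m³/h = 1150/3600 = 0.3194 m³/s.
Cross-sectional area A = πD²/4 = π(0.568)²/4 = 0.2534 m²; mean velocity V = Q/A = 0.3194/0.2534 = 1.261 m/s.
Reynolds number Re = ρVD/μ = 672 · 1.261 · 0.568 / 0.000155 = 3.105e+06.
Re > 4000 → turbulent; use the Moody-chart value f = 0.0125.
Darcy-Weisbach: ΔP = f(L/D)(ρV²/2) = 0.0125·(4.36/0.568)·(672·1.261²/2) = 0.0125·7.676·534 = 51.24 Pa.
Head loss h_f = ΔP/(ρg) = 51.24/(672·9.81) = 0.00777 m.

h_f ≈ 0.00777 m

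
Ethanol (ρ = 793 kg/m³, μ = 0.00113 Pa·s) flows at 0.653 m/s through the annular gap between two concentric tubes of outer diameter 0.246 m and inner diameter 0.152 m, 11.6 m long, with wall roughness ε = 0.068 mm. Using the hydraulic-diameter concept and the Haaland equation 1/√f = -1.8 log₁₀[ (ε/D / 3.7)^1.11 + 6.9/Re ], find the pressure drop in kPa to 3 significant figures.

ΔP ≈ 0.490 kPa

Hydraulic diameter D_h = 4A/P = D_o - D_i = 0.246 - 0.152 = 0.094 m.
Re = ρVD_h/μ = 793·0.653·0.094/0.00113 = 4.308e+04.
ε/D_h = 6.8e-05/0.094 = 0.000723; Haaland gives 1/√f = -1.8 log₁₀[7.64e-05+0.00016] = 6.527, so f = 0.02347.
ΔP = f(L/D_h)(ρV²/2) = 0.02347·11.6/0.094·169.1 = 489.8 Pa.
ΔP = 0.490 kPa.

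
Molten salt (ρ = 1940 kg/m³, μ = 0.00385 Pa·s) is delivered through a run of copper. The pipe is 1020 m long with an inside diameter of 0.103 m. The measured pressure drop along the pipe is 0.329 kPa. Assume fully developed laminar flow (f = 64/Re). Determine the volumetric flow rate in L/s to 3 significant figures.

Q ≈ 0.231 L/s

For laminar flow, f = 64/Re with Re = ρVD/μ, so Darcy-Weisbach reduces to ΔP = 32μLV/D². Solving for V: V = ΔP·D²/(32μL) = 329·(0.103)²/(32·0.00385·1020) = 0.02778 m/s.
Check: Re = ρVD/μ = 1940·0.02778·0.103/0.00385 = 1442 < 2300, so the laminar assumption holds.
Q = V·A = 0.02778·(π/4·0.103²) = 0.0002314 m³/s = 0.231 L/s.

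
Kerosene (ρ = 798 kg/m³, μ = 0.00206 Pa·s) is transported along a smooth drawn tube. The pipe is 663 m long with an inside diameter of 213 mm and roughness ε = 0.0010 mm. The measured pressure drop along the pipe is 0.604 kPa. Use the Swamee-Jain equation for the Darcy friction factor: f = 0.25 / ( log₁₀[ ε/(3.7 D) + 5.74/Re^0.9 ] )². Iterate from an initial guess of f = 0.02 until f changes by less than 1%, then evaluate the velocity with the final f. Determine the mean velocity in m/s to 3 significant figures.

V ≈ 0.126 m/s

Rearranging Darcy-Weisbach: V = √(2·ΔP·D/(f·L·ρ)). With ε/D = 1e-06/0.213 = 4.69e-06, iterate starting from f = 0.02:
  f = 0.02 → V = √(2·604·0.213/(0.02·663·798)) = 0.1559 m/s; Re = ρVD/μ = 1.287e+04; f → 0.02894
  f = 0.02894 → V = 0.1296 m/s; Re = 1.07e+04; f → 0.03042
  f = 0.03042 → V = 0.1265 m/s; Re = 1.043e+04; f → 0.03062
Converged (Δf/f < 1%). With the final f = 0.03062: V = √(2·604·0.213/(0.03062·663·798)) = 0.126 m/s.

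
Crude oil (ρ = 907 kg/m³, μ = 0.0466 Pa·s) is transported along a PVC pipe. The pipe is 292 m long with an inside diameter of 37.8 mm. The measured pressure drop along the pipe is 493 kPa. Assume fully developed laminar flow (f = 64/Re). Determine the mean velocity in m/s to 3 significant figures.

For laminar flow, f = 64/Re with Re = ρVD/μ, so Darcy-Weisbach reduces to ΔP = 32μLV/D². Solving for V: V = ΔP·D²/(32μL) = 4.93e+05·(0.0378)²/(32·0.0466·292) = 1.618 m/s.
Check: Re = ρVD/μ = 907·1.618·0.0378/0.0466 = 1190 < 2300, so the laminar assumption holds.

V ≈ 1.62 m/s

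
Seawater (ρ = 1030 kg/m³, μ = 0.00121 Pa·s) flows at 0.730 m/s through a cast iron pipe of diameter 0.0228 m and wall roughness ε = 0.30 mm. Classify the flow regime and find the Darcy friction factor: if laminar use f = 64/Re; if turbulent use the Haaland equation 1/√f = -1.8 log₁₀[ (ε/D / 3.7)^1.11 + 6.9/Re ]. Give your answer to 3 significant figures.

f ≈ 0.0450

Re = ρVD/μ = 1030·0.73·0.0228/0.00121 = 1.417e+04.
Re > 4000 → turbulent. ε/D = 0.0003/0.0228 = 0.0132; Haaland: 1/√f = -1.8 log₁₀[0.00191 + 0.000487] = 4.716, so f = 0.04497.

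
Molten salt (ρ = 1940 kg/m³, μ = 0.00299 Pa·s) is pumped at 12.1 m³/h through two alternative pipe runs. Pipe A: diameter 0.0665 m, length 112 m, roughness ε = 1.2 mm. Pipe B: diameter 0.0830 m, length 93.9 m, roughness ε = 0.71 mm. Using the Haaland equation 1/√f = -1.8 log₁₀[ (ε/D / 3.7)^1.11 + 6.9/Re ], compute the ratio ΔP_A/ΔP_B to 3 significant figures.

ΔP_A/ΔP_B ≈ 4.57

Pipe A: V = Q/A = 0.003361/0.003473 = 0.9677 m/s; Re = 4.175e+04; ε/D = 0.018; Haaland → f = 0.04782; ΔP_A = f(L/D)(ρV²/2) = 7.316e+04 Pa.
Pipe B: V = Q/A = 0.003361/0.005411 = 0.6212 m/s; Re = 3.345e+04; ε/D = 0.00855; Haaland → f = 0.03783; ΔP_B = f(L/D)(ρV²/2) = 1.602e+04 Pa.
ΔP_A/ΔP_B = 7.316e+04/1.602e+04 = 4.57.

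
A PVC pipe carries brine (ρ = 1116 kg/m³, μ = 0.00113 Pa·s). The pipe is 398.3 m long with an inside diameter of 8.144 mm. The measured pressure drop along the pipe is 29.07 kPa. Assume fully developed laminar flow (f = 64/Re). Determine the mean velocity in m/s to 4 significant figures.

For laminar flow, f = 64/Re with Re = ρVD/μ, so Darcy-Weisbach reduces to ΔP = 32μLV/D². Solving for V: V = ΔP·D²/(32μL) = 2.907e+04·(0.008144)²/(32·0.00113·398.3) = 0.1339 m/s.
Check: Re = ρVD/μ = 1116·0.1339·0.008144/0.00113 = 1077 < 2300, so the laminar assumption holds.

V ≈ 0.1339 m/s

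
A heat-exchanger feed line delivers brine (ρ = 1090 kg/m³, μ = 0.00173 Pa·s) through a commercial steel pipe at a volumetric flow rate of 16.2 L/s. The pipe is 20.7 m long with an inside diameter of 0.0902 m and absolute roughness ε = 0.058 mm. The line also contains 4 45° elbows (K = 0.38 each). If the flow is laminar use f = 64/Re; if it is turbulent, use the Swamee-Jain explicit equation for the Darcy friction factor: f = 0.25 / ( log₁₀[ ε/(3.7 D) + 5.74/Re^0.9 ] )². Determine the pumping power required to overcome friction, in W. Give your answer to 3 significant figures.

P ≈ 350 W

Q = 16.2 L/s = 16.2/1000 = 0.0162 m³/s.
Cross-sectional area A = πD²/4 = π(0.0902)²/4 = 0.00639 m²; mean velocity V = Q/A = 0.0162/0.00639 = 2.535 m/s.
Reynolds number Re = ρVD/μ = 1090 · 2.535 · 0.0902 / 0.00173 = 1.441e+05.
Re > 4000 → turbulent. Relative roughness ε/D = 5.8e-05/0.0902 = 0.000643. Swamee-Jain: f = 0.25/(log₁₀[0.000643/3.7 + 5.74/1.441e+05^0.9])² = 0.25/(log₁₀[0.000174 + 0.000131])² = 0.25/(-3.516)² = 0.02022.
Total minor-loss coefficient ΣK = 4·0.38 = 1.52.
ΔP = [f·L/D + ΣK]·(ρV²/2) = [0.02022·20.7/0.0902 + 1.52]·(1090·2.535²/2) = [4.64 + 1.52]·3503 = 2.158e+04 Pa.
Pumping power P = QΔP = 0.0162·2.158e+04 = 349.5 W = 350 W.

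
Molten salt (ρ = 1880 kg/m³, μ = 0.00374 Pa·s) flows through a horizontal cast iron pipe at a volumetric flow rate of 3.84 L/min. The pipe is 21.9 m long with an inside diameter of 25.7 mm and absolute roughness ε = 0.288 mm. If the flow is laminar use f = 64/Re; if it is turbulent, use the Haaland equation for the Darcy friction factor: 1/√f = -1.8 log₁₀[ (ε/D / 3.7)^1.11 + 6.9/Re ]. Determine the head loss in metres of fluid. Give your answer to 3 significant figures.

h_f ≈ 0.0265 m

Q = 3.84 L/min = 3.84/60000 = 6.4e-05 m³/s.
Cross-sectional area A = πD²/4 = π(0.0257)²/4 = 0.0005187 m²; mean velocity V = Q/A = 6.4e-05/0.0005187 = 0.1234 m/s.
Reynolds number Re = ρVD/μ = 1880 · 0.1234 · 0.0257 / 0.00374 = 1594.
Re < 2300 → laminar flow, so f = 64/Re = 64/1594 = 0.04015 (the turbulent correlation is not needed).
Darcy-Weisbach: ΔP = f(L/D)(ρV²/2) = 0.04015·(21.9/0.0257)·(1880·0.1234²/2) = 0.04015·852.1·14.31 = 489.6 Pa.
Head loss h_f = ΔP/(ρg) = 489.6/(1880·9.81) = 0.0265 m.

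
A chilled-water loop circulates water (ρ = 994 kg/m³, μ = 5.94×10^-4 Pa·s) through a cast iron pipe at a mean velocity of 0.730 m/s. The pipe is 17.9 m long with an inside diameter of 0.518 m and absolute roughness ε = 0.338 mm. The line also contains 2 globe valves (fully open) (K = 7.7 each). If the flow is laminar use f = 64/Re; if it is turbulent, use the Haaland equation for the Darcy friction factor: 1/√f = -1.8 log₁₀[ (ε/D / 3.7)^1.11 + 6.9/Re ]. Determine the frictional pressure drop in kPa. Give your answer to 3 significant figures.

Reynolds number Re = ρVD/μ = 994 · 0.73 · 0.518 / 0.000594 = 6.328e+05.
Re > 4000 → turbulent. Relative roughness ε/D = 0.000338/0.518 = 0.000653. Haaland: 1/√f = -1.8 log₁₀[(0.000653/3.7)^1.11 + 6.9/6.328e+05] = -1.8 log₁₀[6.82e-05 + 1.09e-05] = 7.384, so f = 0.01834.
Total minor-loss coefficient ΣK = 2·7.7 = 15.4.
ΔP = [f·L/D + ΣK]·(ρV²/2) = [0.01834·17.9/0.518 + 15.4]·(994·0.73²/2) = [0.6338 + 15.4]·264.9 = 4247 Pa.
ΔP = 4247 Pa = 4.25 kPa.

ΔP ≈ 4.25 kPa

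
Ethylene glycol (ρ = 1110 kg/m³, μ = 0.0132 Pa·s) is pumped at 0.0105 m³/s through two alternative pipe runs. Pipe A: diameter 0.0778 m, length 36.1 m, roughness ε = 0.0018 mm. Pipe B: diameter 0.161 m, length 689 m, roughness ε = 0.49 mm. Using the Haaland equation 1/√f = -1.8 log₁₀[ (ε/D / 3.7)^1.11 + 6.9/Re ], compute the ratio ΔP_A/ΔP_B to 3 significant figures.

ΔP_A/ΔP_B ≈ 1.48

Pipe A: V = Q/A = 0.0105/0.004754 = 2.209 m/s; Re = 1.445e+04; ε/D = 2.31e-05; Haaland → f = 0.02801; ΔP_A = f(L/D)(ρV²/2) = 3.519e+04 Pa.
Pipe B: V = Q/A = 0.0105/0.02036 = 0.5158 m/s; Re = 6983; ε/D = 0.00304; Haaland → f = 0.0376; ΔP_B = f(L/D)(ρV²/2) = 2.376e+04 Pa.
ΔP_A/ΔP_B = 3.519e+04/2.376e+04 = 1.48.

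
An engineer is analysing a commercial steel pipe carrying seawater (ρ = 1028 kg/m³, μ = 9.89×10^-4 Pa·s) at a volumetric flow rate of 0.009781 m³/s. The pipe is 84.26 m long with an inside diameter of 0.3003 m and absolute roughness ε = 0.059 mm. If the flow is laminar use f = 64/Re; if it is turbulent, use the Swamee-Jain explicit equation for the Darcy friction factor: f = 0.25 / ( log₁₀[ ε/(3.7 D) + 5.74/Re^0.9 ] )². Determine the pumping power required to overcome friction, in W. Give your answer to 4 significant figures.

P ≈ 0.5970 W

Cross-sectional area A = πD²/4 = π(0.3003)²/4 = 0.07083 m²; mean velocity V = Q/A = 0.009781/0.07083 = 0.1381 m/s.
Reynolds number Re = ρVD/μ = 1028 · 0.1381 · 0.3003 / 0.000989 = 4.311e+04.
Re > 4000 → turbulent. Relative roughness ε/D = 5.9e-05/0.3003 = 0.000196. Swamee-Jain: f = 0.25/(log₁₀[0.000196/3.7 + 5.74/4.311e+04^0.9])² = 0.25/(log₁₀[5.31e-05 + 0.000387])² = 0.25/(-3.356)² = 0.02219.
Darcy-Weisbach: ΔP = f(L/D)(ρV²/2) = 0.02219·(84.26/0.3003)·(1028·0.1381²/2) = 0.02219·280.6·9.802 = 61.04 Pa.
Pumping power P = QΔP = 0.009781·61.04 = 0.59701 W = 0.5970 W.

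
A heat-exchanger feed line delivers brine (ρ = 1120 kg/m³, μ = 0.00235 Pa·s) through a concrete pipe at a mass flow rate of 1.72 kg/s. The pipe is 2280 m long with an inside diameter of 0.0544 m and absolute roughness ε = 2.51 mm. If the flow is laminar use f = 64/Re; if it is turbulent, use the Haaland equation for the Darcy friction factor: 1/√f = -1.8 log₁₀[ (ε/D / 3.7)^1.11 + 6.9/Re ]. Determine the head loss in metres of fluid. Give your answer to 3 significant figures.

A = πD²/4 = π(0.0544)²/4 = 0.002324 m²; mean velocity V = ṁ/(ρA) = 1.72/(1120 · 0.002324) = 0.6607 m/s.
Reynolds number Re = ρVD/μ = 1120 · 0.6607 · 0.0544 / 0.00235 = 1.713e+04.
Re > 4000 → turbulent. Relative roughness ε/D = 0.00251/0.0544 = 0.0461. Haaland: 1/√f = -1.8 log₁₀[(0.0461/3.7)^1.11 + 6.9/1.713e+04] = -1.8 log₁₀[0.0077 + 0.000403] = 3.765, so f = 0.07056.
Darcy-Weisbach: ΔP = f(L/D)(ρV²/2) = 0.07056·(2280/0.0544)·(1120·0.6607²/2) = 0.07056·4.191e+04·244.5 = 7.23e+05 Pa.
Head loss h_f = ΔP/(ρg) = 7.23e+05/(1120·9.81) = 65.8 m.

h_f ≈ 65.8 m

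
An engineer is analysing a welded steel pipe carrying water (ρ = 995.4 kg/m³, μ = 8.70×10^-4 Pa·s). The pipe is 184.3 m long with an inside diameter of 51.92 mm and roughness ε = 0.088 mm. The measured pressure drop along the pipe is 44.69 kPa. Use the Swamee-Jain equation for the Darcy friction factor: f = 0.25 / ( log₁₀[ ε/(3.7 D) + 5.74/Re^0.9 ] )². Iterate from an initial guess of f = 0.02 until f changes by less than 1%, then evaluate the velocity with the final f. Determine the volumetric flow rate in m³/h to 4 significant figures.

Q ≈ 7.577 m³/h

Rearranging Darcy-Weisbach: V = √(2·ΔP·D/(f·L·ρ)). With ε/D = 8.8e-05/0.05192 = 0.00169, iterate starting from f = 0.02:
  f = 0.02 → V = √(2·4.469e+04·0.05192/(0.02·184.3·995.4)) = 1.125 m/s; Re = ρVD/μ = 6.681e+04; f → 0.0253
  f = 0.0253 → V = 0.9998 m/s; Re = 5.939e+04; f → 0.02558
  f = 0.02558 → V = 0.9944 m/s; Re = 5.907e+04; f → 0.0256
Converged (Δf/f < 1%). With the final f = 0.0256: V = √(2·4.469e+04·0.05192/(0.0256·184.3·995.4)) = 0.9941 m/s.
Q = V·A = 0.9941·(π/4·0.05192²) = 0.002105 m³/s = 7.577 m³/h.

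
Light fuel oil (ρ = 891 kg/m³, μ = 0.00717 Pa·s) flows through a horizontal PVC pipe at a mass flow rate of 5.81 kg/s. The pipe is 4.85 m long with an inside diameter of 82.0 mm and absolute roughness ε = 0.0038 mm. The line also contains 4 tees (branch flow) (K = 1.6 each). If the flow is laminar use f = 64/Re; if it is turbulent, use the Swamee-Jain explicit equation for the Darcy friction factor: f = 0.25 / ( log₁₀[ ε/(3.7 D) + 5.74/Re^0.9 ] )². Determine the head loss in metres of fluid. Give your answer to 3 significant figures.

h_f ≈ 0.632 m

A = πD²/4 = π(0.082)²/4 = 0.005281 m²; mean velocity V = ṁ/(ρA) = 5.81/(891 · 0.005281) = 1.235 m/s.
Reynolds number Re = ρVD/μ = 891 · 1.235 · 0.082 / 0.00717 = 1.258e+04.
Re > 4000 → turbulent. Relative roughness ε/D = 3.8e-06/0.082 = 4.63e-05. Swamee-Jain: f = 0.25/(log₁₀[4.63e-05/3.7 + 5.74/1.258e+04^0.9])² = 0.25/(log₁₀[1.25e-05 + 0.00117])² = 0.25/(-2.926)² = 0.0292.
Total minor-loss coefficient ΣK = 4·1.6 = 6.4.
ΔP = [f·L/D + ΣK]·(ρV²/2) = [0.0292·4.85/0.082 + 6.4]·(891·1.235²/2) = [1.727 + 6.4]·679.2 = 5520 Pa.
Head loss h_f = ΔP/(ρg) = 5520/(891·9.81) = 0.632 m.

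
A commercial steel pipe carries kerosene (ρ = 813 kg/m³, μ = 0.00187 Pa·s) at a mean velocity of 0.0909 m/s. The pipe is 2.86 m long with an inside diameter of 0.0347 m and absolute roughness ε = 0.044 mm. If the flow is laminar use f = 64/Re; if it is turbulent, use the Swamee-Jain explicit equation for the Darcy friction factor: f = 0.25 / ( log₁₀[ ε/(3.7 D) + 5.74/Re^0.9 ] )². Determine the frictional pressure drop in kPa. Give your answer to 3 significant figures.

Reynolds number Re = ρVD/μ = 813 · 0.0909 · 0.0347 / 0.00187 = 1371.
Re < 2300 → laminar flow, so f = 64/Re = 64/1371 = 0.04667 (the turbulent correlation is not needed).
Darcy-Weisbach: ΔP = f(L/D)(ρV²/2) = 0.04667·(2.86/0.0347)·(813·0.0909²/2) = 0.04667·82.42·3.359 = 12.92 Pa.
ΔP = 12.92 Pa = 0.0129 kPa.

ΔP ≈ 0.0129 kPa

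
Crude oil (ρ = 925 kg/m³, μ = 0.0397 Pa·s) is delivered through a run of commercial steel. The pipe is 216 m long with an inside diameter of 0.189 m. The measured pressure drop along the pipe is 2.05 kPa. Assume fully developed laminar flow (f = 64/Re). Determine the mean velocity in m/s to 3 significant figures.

V ≈ 0.267 m/s

For laminar flow, f = 64/Re with Re = ρVD/μ, so Darcy-Weisbach reduces to ΔP = 32μLV/D². Solving for V: V = ΔP·D²/(32μL) = 2050·(0.189)²/(32·0.0397·216) = 0.2669 m/s.
Check: Re = ρVD/μ = 925·0.2669·0.189/0.0397 = 1175 < 2300, so the laminar assumption holds.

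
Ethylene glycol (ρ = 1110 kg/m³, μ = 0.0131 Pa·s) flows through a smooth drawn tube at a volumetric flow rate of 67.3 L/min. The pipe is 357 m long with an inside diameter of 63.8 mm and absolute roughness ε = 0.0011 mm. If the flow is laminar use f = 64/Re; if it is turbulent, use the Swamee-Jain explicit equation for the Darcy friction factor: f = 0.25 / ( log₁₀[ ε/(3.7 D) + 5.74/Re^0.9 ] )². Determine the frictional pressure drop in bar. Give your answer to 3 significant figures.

Q = 67.3 L/min = 67.3/60000 = 0.001122 m³/s.
Cross-sectional area A = πD²/4 = π(0.0638)²/4 = 0.003197 m²; mean velocity V = Q/A = 0.001122/0.003197 = 0.3509 m/s.
Reynolds number Re = ρVD/μ = 1110 · 0.3509 · 0.0638 / 0.0131 = 1897.
Re < 2300 → laminar flow, so f = 64/Re = 64/1897 = 0.03374 (the turbulent correlation is not needed).
Darcy-Weisbach: ΔP = f(L/D)(ρV²/2) = 0.03374·(357/0.0638)·(1110·0.3509²/2) = 0.03374·5596·68.32 = 1.29e+04 Pa.
ΔP = 1.29e+04 Pa = 0.129 bar.

ΔP ≈ 0.129 bar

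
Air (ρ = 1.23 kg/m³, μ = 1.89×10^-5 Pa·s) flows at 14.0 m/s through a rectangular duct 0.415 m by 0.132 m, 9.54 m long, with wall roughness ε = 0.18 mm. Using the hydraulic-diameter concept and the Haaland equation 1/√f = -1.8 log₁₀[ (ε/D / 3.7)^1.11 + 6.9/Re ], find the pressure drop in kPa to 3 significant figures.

Hydraulic diameter D_h = 4A/P = 4·(0.415·0.132)/(2·(0.415+0.132)) = 0.2191/1.094 = 0.2003 m.
Re = ρVD_h/μ = 1.23·14·0.2003/1.89e-05 = 1.825e+05.
ε/D_h = 0.00018/0.2003 = 0.000899; Haaland gives 1/√f = -1.8 log₁₀[9.72e-05+3.78e-05] = 6.965, so f = 0.02061.
ΔP = f(L/D_h)(ρV²/2) = 0.02061·9.54/0.2003·120.5 = 118.3 Pa.
ΔP = 0.118 kPa.

ΔP ≈ 0.118 kPa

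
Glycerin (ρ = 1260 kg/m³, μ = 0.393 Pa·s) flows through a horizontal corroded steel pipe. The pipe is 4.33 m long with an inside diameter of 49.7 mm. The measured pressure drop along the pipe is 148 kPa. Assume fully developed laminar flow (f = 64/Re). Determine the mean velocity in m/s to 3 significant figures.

V ≈ 6.71 m/s

For laminar flow, f = 64/Re with Re = ρVD/μ, so Darcy-Weisbach reduces to ΔP = 32μLV/D². Solving for V: V = ΔP·D²/(32μL) = 1.48e+05·(0.0497)²/(32·0.393·4.33) = 6.713 m/s.
Check: Re = ρVD/μ = 1260·6.713·0.0497/0.393 = 1070 < 2300, so the laminar assumption holds.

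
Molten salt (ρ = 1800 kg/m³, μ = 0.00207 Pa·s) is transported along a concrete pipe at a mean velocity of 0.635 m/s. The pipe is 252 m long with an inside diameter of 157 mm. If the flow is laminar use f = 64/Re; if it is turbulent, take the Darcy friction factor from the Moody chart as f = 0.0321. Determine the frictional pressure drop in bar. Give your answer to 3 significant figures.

ΔP ≈ 0.187 bar

Reynolds number Re = ρVD/μ = 1800 · 0.635 · 0.157 / 0.00207 = 8.669e+04.
Re > 4000 → turbulent; use the Moody-chart value f = 0.0321.
Darcy-Weisbach: ΔP = f(L/D)(ρV²/2) = 0.0321·(252/0.157)·(1800·0.635²/2) = 0.0321·1605·362.9 = 1.87e+04 Pa.
ΔP = 1.87e+04 Pa = 0.187 bar.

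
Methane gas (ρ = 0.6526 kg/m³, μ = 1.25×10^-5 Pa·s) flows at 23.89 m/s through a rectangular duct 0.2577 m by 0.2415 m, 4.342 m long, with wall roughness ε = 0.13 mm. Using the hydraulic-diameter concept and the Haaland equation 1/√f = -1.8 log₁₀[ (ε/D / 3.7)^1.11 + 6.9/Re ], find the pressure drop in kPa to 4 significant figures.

Hydraulic diameter D_h = 4A/P = 4·(0.2577·0.2415)/(2·(0.2577+0.2415)) = 0.2489/0.9984 = 0.2493 m.
Re = ρVD_h/μ = 0.6526·23.89·0.2493/1.25e-05 = 3.11e+05.
ε/D_h = 0.00013/0.2493 = 0.000521; Haaland gives 1/√f = -1.8 log₁₀[5.31e-05+2.22e-05] = 7.422, so f = 0.01816.
ΔP = f(L/D_h)(ρV²/2) = 0.01816·4.342/0.2493·186.2 = 58.88 Pa.
ΔP = 0.05888 kPa.

ΔP ≈ 0.05888 kPa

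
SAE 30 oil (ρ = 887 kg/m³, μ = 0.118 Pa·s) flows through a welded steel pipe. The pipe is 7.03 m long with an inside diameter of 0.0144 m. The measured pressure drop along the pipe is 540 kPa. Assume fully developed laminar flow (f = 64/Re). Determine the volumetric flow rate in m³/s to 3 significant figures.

For laminar flow, f = 64/Re with Re = ρVD/μ, so Darcy-Weisbach reduces to ΔP = 32μLV/D². Solving for V: V = ΔP·D²/(32μL) = 5.4e+05·(0.0144)²/(32·0.118·7.03) = 4.218 m/s.
Check: Re = ρVD/μ = 887·4.218·0.0144/0.118 = 456.6 < 2300, so the laminar assumption holds.
Q = V·A = 4.218·(π/4·0.0144²) = 0.000687 m³/s = 6.87×10^-4 m³/s.

Q ≈ 6.87×10^-4 m³/s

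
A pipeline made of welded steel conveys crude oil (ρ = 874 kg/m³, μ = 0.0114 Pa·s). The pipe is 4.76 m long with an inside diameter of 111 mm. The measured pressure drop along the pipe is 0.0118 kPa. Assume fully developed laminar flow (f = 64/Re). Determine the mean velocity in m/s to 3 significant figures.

For laminar flow, f = 64/Re with Re = ρVD/μ, so Darcy-Weisbach reduces to ΔP = 32μLV/D². Solving for V: V = ΔP·D²/(32μL) = 11.8·(0.111)²/(32·0.0114·4.76) = 0.08373 m/s.
Check: Re = ρVD/μ = 874·0.08373·0.111/0.0114 = 712.5 < 2300, so the laminar assumption holds.

V ≈ 0.0837 m/s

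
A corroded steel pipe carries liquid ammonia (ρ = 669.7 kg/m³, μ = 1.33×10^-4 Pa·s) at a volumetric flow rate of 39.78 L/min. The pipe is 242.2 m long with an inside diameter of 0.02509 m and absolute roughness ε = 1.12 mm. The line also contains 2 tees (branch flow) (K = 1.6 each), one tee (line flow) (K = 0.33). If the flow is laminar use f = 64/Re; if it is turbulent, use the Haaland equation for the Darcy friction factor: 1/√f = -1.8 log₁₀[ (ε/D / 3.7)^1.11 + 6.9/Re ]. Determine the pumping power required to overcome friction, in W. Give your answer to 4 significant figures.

Q = 39.78 L/min = 39.78/60000 = 0.000663 m³/s.
Cross-sectional area A = πD²/4 = π(0.02509)²/4 = 0.0004944 m²; mean velocity V = Q/A = 0.000663/0.0004944 = 1.341 m/s.
Reynolds number Re = ρVD/μ = 669.7 · 1.341 · 0.02509 / 0.000133 = 1.694e+05.
Re > 4000 → turbulent. Relative roughness ε/D = 0.00112/0.02509 = 0.0446. Haaland: 1/√f = -1.8 log₁₀[(0.0446/3.7)^1.11 + 6.9/1.694e+05] = -1.8 log₁₀[0.00742 + 4.07e-05] = 3.829, so f = 0.06821.
Total minor-loss coefficient ΣK = 2·1.6 + 1·0.33 = 3.53.
ΔP = [f·L/D + ΣK]·(ρV²/2) = [0.06821·242.2/0.02509 + 3.53]·(669.7·1.341²/2) = [658.5 + 3.53]·602.1 = 3.986e+05 Pa.
Pumping power P = QΔP = 0.000663·3.986e+05 = 264.28 W = 264.3 W.

P ≈ 264.3 W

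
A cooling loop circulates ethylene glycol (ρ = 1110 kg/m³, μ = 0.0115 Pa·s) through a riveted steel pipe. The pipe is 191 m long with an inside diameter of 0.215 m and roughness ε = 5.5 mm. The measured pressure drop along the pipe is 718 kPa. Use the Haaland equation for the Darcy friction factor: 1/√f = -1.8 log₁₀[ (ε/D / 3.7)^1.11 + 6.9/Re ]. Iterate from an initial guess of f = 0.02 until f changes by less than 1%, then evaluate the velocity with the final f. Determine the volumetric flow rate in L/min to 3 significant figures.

Q ≈ 11300 L/min

Rearranging Darcy-Weisbach: V = √(2·ΔP·D/(f·L·ρ)). With ε/D = 0.0055/0.215 = 0.0256, iterate starting from f = 0.02:
  f = 0.02 → V = √(2·7.18e+05·0.215/(0.02·191·1110)) = 8.533 m/s; Re = ρVD/μ = 1.771e+05; f → 0.05387
  f = 0.05387 → V = 5.199 m/s; Re = 1.079e+05; f → 0.05399
Converged (Δf/f < 1%). With the final f = 0.05399: V = √(2·7.18e+05·0.215/(0.05399·191·1110)) = 5.194 m/s.
Q = V·A = 5.194·(π/4·0.215²) = 0.1886 m³/s = 11300 L/min.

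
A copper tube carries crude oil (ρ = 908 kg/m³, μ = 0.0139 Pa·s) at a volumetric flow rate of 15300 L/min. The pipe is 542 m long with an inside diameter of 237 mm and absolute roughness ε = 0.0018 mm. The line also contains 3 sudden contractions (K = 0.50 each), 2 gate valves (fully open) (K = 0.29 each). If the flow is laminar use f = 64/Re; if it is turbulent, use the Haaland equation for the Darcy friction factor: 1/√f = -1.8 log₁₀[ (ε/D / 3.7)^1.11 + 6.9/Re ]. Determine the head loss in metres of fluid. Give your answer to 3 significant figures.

Q = 15300 L/min = 15300/60000 = 0.255 m³/s.
Cross-sectional area A = πD²/4 = π(0.237)²/4 = 0.04412 m²; mean velocity V = Q/A = 0.255/0.04412 = 5.78 m/s.
Reynolds number Re = ρVD/μ = 908 · 5.78 · 0.237 / 0.0139 = 8.949e+04.
Re > 4000 → turbulent. Relative roughness ε/D = 1.8e-06/0.237 = 7.59e-06. Haaland: 1/√f = -1.8 log₁₀[(7.59e-06/3.7)^1.11 + 6.9/8.949e+04] = -1.8 log₁₀[4.86e-07 + 7.71e-05] = 7.398, so f = 0.01827.
Total minor-loss coefficient ΣK = 3·0.5 + 2·0.29 = 2.08.
ΔP = [f·L/D + ΣK]·(ρV²/2) = [0.01827·542/0.237 + 2.08]·(908·5.78²/2) = [41.78 + 2.08]·1.517e+04 = 6.653e+05 Pa.
Head loss h_f = ΔP/(ρg) = 6.653e+05/(908·9.81) = 74.7 m.

h_f ≈ 74.7 m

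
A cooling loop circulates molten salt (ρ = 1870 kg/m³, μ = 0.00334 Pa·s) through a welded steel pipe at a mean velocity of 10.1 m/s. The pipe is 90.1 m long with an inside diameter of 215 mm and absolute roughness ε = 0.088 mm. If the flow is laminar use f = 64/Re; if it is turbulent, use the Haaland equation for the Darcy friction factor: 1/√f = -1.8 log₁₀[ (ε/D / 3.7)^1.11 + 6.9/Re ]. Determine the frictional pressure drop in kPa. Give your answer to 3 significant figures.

ΔP ≈ 657 kPa

Reynolds number Re = ρVD/μ = 1870 · 10.1 · 0.215 / 0.00334 = 1.216e+06.
Re > 4000 → turbulent. Relative roughness ε/D = 8.8e-05/0.215 = 0.000409. Haaland: 1/√f = -1.8 log₁₀[(0.000409/3.7)^1.11 + 6.9/1.216e+06] = -1.8 log₁₀[4.06e-05 + 5.68e-06] = 7.802, so f = 0.01643.
Darcy-Weisbach: ΔP = f(L/D)(ρV²/2) = 0.01643·(90.1/0.215)·(1870·10.1²/2) = 0.01643·419.1·9.538e+04 = 6.566e+05 Pa.
ΔP = 6.566e+05 Pa = 657 kPa.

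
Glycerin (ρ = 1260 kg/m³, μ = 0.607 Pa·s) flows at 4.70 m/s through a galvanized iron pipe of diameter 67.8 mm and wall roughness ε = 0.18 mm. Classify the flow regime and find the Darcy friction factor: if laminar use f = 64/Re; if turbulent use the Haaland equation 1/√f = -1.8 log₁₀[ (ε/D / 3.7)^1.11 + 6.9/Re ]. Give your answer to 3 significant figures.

Re = ρVD/μ = 1260·4.7·0.0678/0.607 = 661.5.
Re < 2300 → laminar, so f = 64/Re = 0.09675 (roughness is irrelevant in laminar flow).

f ≈ 0.0968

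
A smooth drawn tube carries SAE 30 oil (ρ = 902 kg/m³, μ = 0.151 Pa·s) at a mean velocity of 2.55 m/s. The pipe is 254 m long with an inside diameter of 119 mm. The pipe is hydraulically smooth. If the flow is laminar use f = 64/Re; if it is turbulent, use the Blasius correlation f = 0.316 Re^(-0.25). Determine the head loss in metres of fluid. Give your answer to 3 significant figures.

Reynolds number Re = ρVD/μ = 902 · 2.55 · 0.119 / 0.151 = 1813.
Re < 2300 → laminar flow, so f = 64/Re = 64/1813 = 0.03531 (the turbulent correlation is not needed).
Darcy-Weisbach: ΔP = f(L/D)(ρV²/2) = 0.03531·(254/0.119)·(902·2.55²/2) = 0.03531·2134·2933 = 2.21e+05 Pa.
Head loss h_f = ΔP/(ρg) = 2.21e+05/(902·9.81) = 25.0 m.

h_f ≈ 25.0 m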